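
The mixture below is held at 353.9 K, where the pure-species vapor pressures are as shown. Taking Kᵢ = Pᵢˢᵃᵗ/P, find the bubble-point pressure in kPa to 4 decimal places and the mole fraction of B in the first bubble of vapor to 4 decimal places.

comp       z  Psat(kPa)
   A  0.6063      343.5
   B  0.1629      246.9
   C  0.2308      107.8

Pbub = 273.3643 kPa, y_B = 0.1471

At the bubble point ψ → 0, so ΣzᵢKᵢ = 1 with Kᵢ = Pᵢˢᵃᵗ/P ⇒ P = ΣzᵢPᵢˢᵃᵗ.
P = 0.6063·343.5 + 0.1629·246.9 + 0.2308·107.8 = 273.3643 kPa
yᵢ = zᵢPᵢˢᵃᵗ/P ⇒ y_B = 0.1629·246.9/273.3643 = 0.1471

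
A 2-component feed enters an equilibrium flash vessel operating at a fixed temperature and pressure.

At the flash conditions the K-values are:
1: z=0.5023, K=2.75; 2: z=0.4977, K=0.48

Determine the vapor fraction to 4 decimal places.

Material balance + equilibrium reduce to Σ zᵢ(Kᵢ−1)/(1+ψ(Kᵢ−1)) = 0.
g(0) = ΣzᵢKᵢ − 1 = 0.6202 and g(1) = 1 − Σzᵢ/Kᵢ = -0.2195, so a root lies in (0, 1).
Binary case is linear: z₁(K₁−1)(1+ψ(K₂−1)) + z₂(K₂−1)(1+ψ(K₁−1)) = 0
⇒ ψ = [z₁(K₁−1)+z₂(K₂−1)] / [−(K₁−1)(K₂−1)] = 0.62022/0.91000 = 0.6816

ψ = 0.6816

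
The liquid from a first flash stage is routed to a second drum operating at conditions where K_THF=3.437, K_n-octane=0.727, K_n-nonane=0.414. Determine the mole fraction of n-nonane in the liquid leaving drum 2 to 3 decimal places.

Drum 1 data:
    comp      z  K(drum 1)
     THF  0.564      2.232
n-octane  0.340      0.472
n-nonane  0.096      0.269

Drum 1:
Rachford–Rice: g(ψ₁) = Σ zᵢ(Kᵢ−1)/(1+ψ₁(Kᵢ−1)) = 0.
Feasibility: ΣzᵢKᵢ = 1.445, Σzᵢ/Kᵢ = 1.330 — both > 1, two phases present.
Newton–Raphson from ψ₁ = 0.5:
  ψ₁ = 0.500: g = 0.0755, g' = -0.630 → ψ₁ = 0.620
  ψ₁ = 0.620: g = -0.0011, g' = -0.656 → ψ₁ = 0.618
Converged at ψ₁ = 0.618.
Drum-1 compositions:
  THF: x = 0.320, y = 0.715
  n-octane: x = 0.505, y = 0.238
  n-nonane: x = 0.175, y = 0.047
Drum-2 feed = drum-1 liquid: z₂ = (0.3202, 0.5047, 0.1751).
Drum 2:
Iterate (Newton) starting at ψ₂ = 0.5:
  ψ₂ = 0.500: g = 0.0470, g' = -0.557 → ψ₂ = 0.584
  ψ₂ = 0.584: g = 0.0019, g' = -0.516 → ψ₂ = 0.588
Converged at ψ₂ = 0.588.
  THF: x = 0.132, y = 0.452
  n-octane: x = 0.601, y = 0.437
  n-nonane: x = 0.267, y = 0.111

x_n-nonane (drum 2) = 0.267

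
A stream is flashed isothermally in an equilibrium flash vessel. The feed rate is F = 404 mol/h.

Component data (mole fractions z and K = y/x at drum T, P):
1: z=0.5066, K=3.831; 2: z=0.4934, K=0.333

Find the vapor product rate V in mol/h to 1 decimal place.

V = 236.4 mol/h

Binary case is linear: z₁(K₁−1)(1+ψ(K₂−1)) + z₂(K₂−1)(1+ψ(K₁−1)) = 0
⇒ ψ = [z₁(K₁−1)+z₂(K₂−1)] / [−(K₁−1)(K₂−1)] = 1.10509/1.88828 = 0.5852
Then V = ψ·F = 0.5852·404 = 236.4 mol/h and L = F − V = 167.6 mol/h.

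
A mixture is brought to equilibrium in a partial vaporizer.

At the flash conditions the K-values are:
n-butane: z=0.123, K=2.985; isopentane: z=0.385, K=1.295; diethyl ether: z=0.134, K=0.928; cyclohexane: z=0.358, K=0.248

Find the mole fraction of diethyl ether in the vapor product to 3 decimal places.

Newton iteration, ψ⁰ = 0.48:
  ψ = 0.480: g = -0.2068, g' = -0.649 → ψ = 0.162
  ψ = 0.162: g = -0.0229, g' = -0.571 → ψ = 0.121
  ψ = 0.121: g = 0.0004, g' = -0.592 → ψ = 0.122
Converged at ψ = 0.122.
Compositions from xᵢ = zᵢ/(1+ψ(Kᵢ−1)), yᵢ = Kᵢxᵢ:
  n-butane: x = 0.099, y = 0.296
  isopentane: x = 0.372, y = 0.481
  diethyl ether: x = 0.135, y = 0.125
  cyclohexane: x = 0.394, y = 0.098

y_diethyl ether = 0.125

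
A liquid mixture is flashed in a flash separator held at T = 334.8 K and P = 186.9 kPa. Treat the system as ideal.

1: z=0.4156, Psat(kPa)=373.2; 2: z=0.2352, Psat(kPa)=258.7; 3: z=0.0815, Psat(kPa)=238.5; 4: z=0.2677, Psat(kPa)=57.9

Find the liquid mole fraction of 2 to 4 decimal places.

Raoult's law: Kᵢ = Pᵢˢᵃᵗ/P = Pᵢˢᵃᵗ/186.9.
  K_1 = 373.2/186.9 = 1.996790, K_2 = 258.7/186.9 = 1.384163, K_3 = 238.5/186.9 = 1.276083, K_4 = 57.9/186.9 = 0.309791
Rachford–Rice: g(ψ) = Σ zᵢ(Kᵢ−1)/(1+ψ(Kᵢ−1)) = 0.
Feasibility: ΣzᵢKᵢ = 1.3424, Σzᵢ/Kᵢ = 1.3061 — both > 1, two phases present.
Iterate (Newton) starting at ψ = 0.56:
  ψ = 0.5600: g = 0.05853, g' = -0.5371 → ψ = 0.6690
  ψ = 0.6690: g = -0.00385, g' = -0.6152 → ψ = 0.6627
Converged at ψ = 0.6627.
Compositions from xᵢ = zᵢ/(1+ψ(Kᵢ−1)), yᵢ = Kᵢxᵢ:
  1: x = 0.2503, y = 0.4998
  2: x = 0.1875, y = 0.2595
  3: x = 0.0689, y = 0.0879
  4: x = 0.4934, y = 0.1528

x_2 = 0.1875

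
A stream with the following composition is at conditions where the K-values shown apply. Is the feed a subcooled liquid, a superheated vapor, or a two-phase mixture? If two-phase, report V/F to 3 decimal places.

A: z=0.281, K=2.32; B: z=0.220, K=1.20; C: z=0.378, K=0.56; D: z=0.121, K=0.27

ΣzᵢKᵢ = 1.160; Σzᵢ/Kᵢ = 1.428.
Both exceed 1, so a two-phase solution exists.
Rachford–Rice: g(ψ) = Σ zᵢ(Kᵢ−1)/(1+ψ(Kᵢ−1)) = 0.
Newton–Raphson from ψ = 0.66:
  ψ = 0.660: g = -0.1677, g' = -0.532 → ψ = 0.345
  ψ = 0.345: g = -0.0180, g' = -0.456 → ψ = 0.305
Converged at ψ = 0.305.

two-phase, V/F = 0.305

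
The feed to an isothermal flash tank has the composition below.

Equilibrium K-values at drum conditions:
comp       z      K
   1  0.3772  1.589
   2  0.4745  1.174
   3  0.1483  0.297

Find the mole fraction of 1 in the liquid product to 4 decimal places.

x_1 = 0.2599

Material balance + equilibrium reduce to Σ zᵢ(Kᵢ−1)/(1+ψ(Kᵢ−1)) = 0.
Check two-phase: ΣzᵢKᵢ = 1.2005 > 1 and Σzᵢ/Kᵢ = 1.1409 > 1, so g(0) = 0.2005 > 0 and g(1) = -0.1409 < 0.
Newton–Raphson from ψ = 0.54:
  ψ = 0.5400: g = 0.07598, g' = -0.2778 → ψ = 0.8135
  ψ = 0.8135: g = -0.02102, g' = -0.4708 → ψ = 0.7689
  ψ = 0.7689: g = -0.00117, g' = -0.4203 → ψ = 0.7661
Converged at ψ = 0.7661.
Compositions from xᵢ = zᵢ/(1+ψ(Kᵢ−1)), yᵢ = Kᵢxᵢ:
  1: x = 0.2599, y = 0.4130
  2: x = 0.4187, y = 0.4915
  3: x = 0.3214, y = 0.0955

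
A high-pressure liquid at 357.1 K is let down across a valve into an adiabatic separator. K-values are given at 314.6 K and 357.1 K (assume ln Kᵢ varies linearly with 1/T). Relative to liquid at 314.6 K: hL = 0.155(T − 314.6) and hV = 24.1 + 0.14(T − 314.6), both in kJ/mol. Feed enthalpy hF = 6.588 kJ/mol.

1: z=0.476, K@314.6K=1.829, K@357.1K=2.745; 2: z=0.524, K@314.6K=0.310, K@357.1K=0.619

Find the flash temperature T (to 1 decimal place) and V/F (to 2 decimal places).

Adiabatic flash: solve Rachford–Rice at each trial T, then check hF = ψ·hV(T) + (1−ψ)·hL(T).
  T = 314.6 K: K = (1.829, 0.310), RR gives ψ = 0.058, H_out = 1.392 kJ/mol
  T = 357.1 K: K = (2.745, 0.619), RR gives ψ = 0.949, H_out = 28.855 kJ/mol
  T = 335.9 K: K = (2.271, 0.448), RR gives ψ = 0.450, H_out = 14.005 kJ/mol
  T = 325.2 K: K = (2.044, 0.375), RR gives ψ = 0.259, H_out = 7.851 kJ/mol
  T = 319.9 K: K = (1.935, 0.341), RR gives ψ = 0.162, H_out = 4.724 kJ/mol
  T = 322.5 K: K = (1.988, 0.357), RR gives ψ = 0.211, H_out = 6.275 kJ/mol
  T = 323.9 K: K = (2.017, 0.366), RR gives ψ = 0.236, H_out = 7.096 kJ/mol
Linear interpolation between T = 322.5 (H_out = 6.275) and T = 323.9 (H_out = 7.096) on hF = 6.588 gives T ≈ 323.0 K, at which ψ = 0.22.

T = 323.0 K, V/F = 0.22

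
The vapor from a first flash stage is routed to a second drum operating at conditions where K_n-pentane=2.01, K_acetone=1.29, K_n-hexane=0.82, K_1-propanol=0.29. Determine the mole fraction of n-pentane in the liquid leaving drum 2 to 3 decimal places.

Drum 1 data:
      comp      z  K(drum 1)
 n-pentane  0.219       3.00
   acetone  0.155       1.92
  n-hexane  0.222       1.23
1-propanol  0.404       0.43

x_n-pentane (drum 2) = 0.230

Drum 1:
Material balance + equilibrium reduce to Σ zᵢ(Kᵢ−1)/(1+ψ₁(Kᵢ−1)) = 0.
Check two-phase: ΣzᵢKᵢ = 1.401 > 1 and Σzᵢ/Kᵢ = 1.274 > 1, so g(0) = 0.401 > 0 and g(1) = -0.274 < 0.
Iterate (Newton) starting at ψ₁ = 0.44:
  ψ₁ = 0.440: g = 0.0735, g' = -0.558 → ψ₁ = 0.572
  ψ₁ = 0.572: g = 0.0013, g' = -0.545 → ψ₁ = 0.574
Converged at ψ₁ = 0.574.
Drum-1 compositions:
  n-pentane: x = 0.102, y = 0.306
  acetone: x = 0.101, y = 0.195
  n-hexane: x = 0.196, y = 0.241
  1-propanol: x = 0.601, y = 0.258
Drum-2 feed = drum-1 vapor: z₂ = (0.3058, 0.1947, 0.2412, 0.2582).
Drum 2:
Let ψ₂ = V/F and solve Σ zᵢ(Kᵢ−1)/(1+ψ₂(Kᵢ−1)) = 0.
g(0) = ΣzᵢKᵢ − 1 = 0.139 and g(1) = 1 − Σzᵢ/Kᵢ = -0.488, so a root lies in (0, 1).
Iterate (Newton) starting at ψ₂ = 0.5:
  ψ₂ = 0.500: g = -0.0774, g' = -0.473 → ψ₂ = 0.336
  ψ₂ = 0.336: g = -0.0050, g' = -0.421 → ψ₂ = 0.324
Converged at ψ₂ = 0.324.
  n-pentane: x = 0.230, y = 0.463
  acetone: x = 0.178, y = 0.230
  n-hexane: x = 0.256, y = 0.210
  1-propanol: x = 0.335, y = 0.097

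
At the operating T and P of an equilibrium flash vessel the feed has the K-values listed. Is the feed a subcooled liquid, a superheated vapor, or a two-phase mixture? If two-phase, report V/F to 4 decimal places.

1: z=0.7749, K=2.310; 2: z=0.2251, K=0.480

superheated vapor

ΣzᵢKᵢ = 1.8981; Σzᵢ/Kᵢ = 0.8044.
Since Σzᵢ/Kᵢ < 1 the mixture is above its dew point — single vapor phase.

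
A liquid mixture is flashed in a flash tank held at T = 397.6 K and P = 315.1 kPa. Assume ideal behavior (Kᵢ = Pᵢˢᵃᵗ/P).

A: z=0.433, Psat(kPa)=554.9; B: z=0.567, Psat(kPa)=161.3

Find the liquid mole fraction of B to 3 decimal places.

x_B = 0.609

Raoult's law: Kᵢ = Pᵢˢᵃᵗ/P = Pᵢˢᵃᵗ/315.1.
  K_A = 554.9/315.1 = 1.76103, K_B = 161.3/315.1 = 0.51190
Rachford–Rice: g(ψ) = Σ zᵢ(Kᵢ−1)/(1+ψ(Kᵢ−1)) = 0.
g(0) = ΣzᵢKᵢ − 1 = 0.053 and g(1) = 1 − Σzᵢ/Kᵢ = -0.354, so a root lies in (0, 1).
Newton–Raphson from ψ = 0.5:
  ψ = 0.500: g = -0.1274, g' = -0.368 → ψ = 0.154
  ψ = 0.154: g = -0.0042, g' = -0.359 → ψ = 0.142
Converged at ψ = 0.142.
Compositions from xᵢ = zᵢ/(1+ψ(Kᵢ−1)), yᵢ = Kᵢxᵢ:
  A: x = 0.391, y = 0.688
  B: x = 0.609, y = 0.312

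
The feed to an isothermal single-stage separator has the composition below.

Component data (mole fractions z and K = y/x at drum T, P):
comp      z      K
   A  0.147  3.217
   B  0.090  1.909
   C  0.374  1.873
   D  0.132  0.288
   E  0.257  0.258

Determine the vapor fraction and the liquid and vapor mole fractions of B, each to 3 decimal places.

Material balance + equilibrium reduce to Σ zᵢ(Kᵢ−1)/(1+ψ(Kᵢ−1)) = 0.
Feasibility: ΣzᵢKᵢ = 1.450, Σzᵢ/Kᵢ = 1.747 — both > 1, two phases present.
Newton–Raphson from ψ = 0.5:
  ψ = 0.500: g = -0.0110, g' = -0.855 → ψ = 0.487
Converged at ψ = 0.487.
Compositions from xᵢ = zᵢ/(1+ψ(Kᵢ−1)), yᵢ = Kᵢxᵢ:
  A: x = 0.071, y = 0.227
  B: x = 0.062, y = 0.119
  C: x = 0.262, y = 0.492
  D: x = 0.202, y = 0.058
  E: x = 0.402, y = 0.104

ψ = 0.487, x_B = 0.062, y_B = 0.119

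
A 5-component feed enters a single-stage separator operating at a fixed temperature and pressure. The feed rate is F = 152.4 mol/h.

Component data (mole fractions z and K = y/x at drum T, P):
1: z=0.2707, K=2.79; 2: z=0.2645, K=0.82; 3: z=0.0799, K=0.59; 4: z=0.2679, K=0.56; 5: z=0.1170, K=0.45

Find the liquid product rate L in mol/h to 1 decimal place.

L = 102.2 mol/h

Let β = V/F and solve Σ zᵢ(Kᵢ−1)/(1+β(Kᵢ−1)) = 0.
g(0) = ΣzᵢKᵢ − 1 = 0.2220 and g(1) = 1 − Σzᵢ/Kᵢ = -0.2934, so a root lies in (0, 1).
Newton–Raphson from β = 0.5:
  β = 0.5000: g = -0.07771, g' = -0.4257 → β = 0.3175
  β = 0.3175: g = 0.00584, g' = -0.5021 → β = 0.3291
  β = 0.3291: g = 0.00004, g' = -0.4948 → β = 0.3292
Converged at β = 0.3292.
Then V = β·F = 0.3292·152.4 = 50.2 mol/h and L = F − V = 102.2 mol/h.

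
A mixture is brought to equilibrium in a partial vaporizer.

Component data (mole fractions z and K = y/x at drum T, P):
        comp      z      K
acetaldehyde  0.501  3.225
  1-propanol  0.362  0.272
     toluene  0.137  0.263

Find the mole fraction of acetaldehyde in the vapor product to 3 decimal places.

y_acetaldehyde = 0.797

Let ψ = V/F and solve Σ zᵢ(Kᵢ−1)/(1+ψ(Kᵢ−1)) = 0.
Feasibility: ΣzᵢKᵢ = 1.750, Σzᵢ/Kᵢ = 2.007 — both > 1, two phases present.
Newton–Raphson from ψ = 0.46:
  ψ = 0.460: g = 0.0019, g' = -1.210 → ψ = 0.462
Converged at ψ = 0.462.
Compositions from xᵢ = zᵢ/(1+ψ(Kᵢ−1)), yᵢ = Kᵢxᵢ:
  acetaldehyde: x = 0.247, y = 0.797
  1-propanol: x = 0.545, y = 0.148
  toluene: x = 0.208, y = 0.055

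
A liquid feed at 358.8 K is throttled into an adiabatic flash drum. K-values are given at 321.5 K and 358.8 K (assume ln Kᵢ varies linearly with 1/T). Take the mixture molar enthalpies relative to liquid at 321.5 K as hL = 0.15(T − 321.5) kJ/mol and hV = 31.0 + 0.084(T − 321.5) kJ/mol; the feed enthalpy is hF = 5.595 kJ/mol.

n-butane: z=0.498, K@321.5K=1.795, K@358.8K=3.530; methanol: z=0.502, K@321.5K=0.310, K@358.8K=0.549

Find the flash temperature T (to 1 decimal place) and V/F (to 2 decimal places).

T = 324.0 K, V/F = 0.17

Adiabatic flash: solve Rachford–Rice at each trial T, then check hF = ψ·hV(T) + (1−ψ)·hL(T).
  T = 321.5 K: K = (1.795, 0.310), RR gives ψ = 0.090, H_out = 2.799 kJ/mol
  T = 358.8 K: K = (3.530, 0.549), RR gives ψ = 0.906, H_out = 31.445 kJ/mol
  T = 340.1 K: K = (2.562, 0.419), RR gives ψ = 0.535, H_out = 18.729 kJ/mol
  T = 330.8 K: K = (2.155, 0.362), RR gives ψ = 0.346, H_out = 11.902 kJ/mol
  T = 326.1 K: K = (1.968, 0.335), RR gives ψ = 0.230, H_out = 7.751 kJ/mol
  T = 323.8 K: K = (1.880, 0.322), RR gives ψ = 0.164, H_out = 5.415 kJ/mol
Linear interpolation between T = 323.8 (H_out = 5.415) and T = 326.1 (H_out = 7.751) on hF = 5.595 gives T ≈ 324.0 K, at which ψ = 0.17.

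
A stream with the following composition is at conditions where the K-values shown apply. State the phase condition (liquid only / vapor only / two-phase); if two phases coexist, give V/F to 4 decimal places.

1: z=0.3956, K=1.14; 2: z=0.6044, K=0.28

ΣzᵢKᵢ = 0.6202; Σzᵢ/Kᵢ = 2.5056.
Since ΣzᵢKᵢ < 1 the mixture is below its bubble point — single liquid phase.

liquid only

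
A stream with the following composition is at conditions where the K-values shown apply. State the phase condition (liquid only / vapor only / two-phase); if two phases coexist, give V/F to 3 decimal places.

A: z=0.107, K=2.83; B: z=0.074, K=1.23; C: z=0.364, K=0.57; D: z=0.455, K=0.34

liquid only

ΣzᵢKᵢ = 0.756; Σzᵢ/Kᵢ = 2.075.
Since ΣzᵢKᵢ < 1 the mixture is below its bubble point — single liquid phase.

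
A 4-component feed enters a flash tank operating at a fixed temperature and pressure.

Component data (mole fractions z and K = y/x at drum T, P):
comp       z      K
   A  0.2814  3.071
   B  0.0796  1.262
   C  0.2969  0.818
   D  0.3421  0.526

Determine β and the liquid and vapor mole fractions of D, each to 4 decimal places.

β = 0.5771, x_D = 0.4709, y_D = 0.2477

Let β = V/F and solve Σ zᵢ(Kᵢ−1)/(1+β(Kᵢ−1)) = 0.
g(0) = ΣzᵢKᵢ − 1 = 0.3874 and g(1) = 1 − Σzᵢ/Kᵢ = -0.1680, so a root lies in (0, 1).
Newton–Raphson from β = 0.5:
  β = 0.5000: g = 0.03278, g' = -0.4395 → β = 0.5746
  β = 0.5746: g = 0.00105, g' = -0.4132 → β = 0.5771
Converged at β = 0.5771.
Compositions from xᵢ = zᵢ/(1+β(Kᵢ−1)), yᵢ = Kᵢxᵢ:
  A: x = 0.1282, y = 0.3937
  B: x = 0.0691, y = 0.0873
  C: x = 0.3317, y = 0.2714
  D: x = 0.4709, y = 0.2477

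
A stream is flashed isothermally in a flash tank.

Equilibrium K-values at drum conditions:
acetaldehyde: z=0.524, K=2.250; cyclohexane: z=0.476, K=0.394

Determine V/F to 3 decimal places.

V/F = 0.484

Rachford–Rice: g(V/F) = Σ zᵢ(Kᵢ−1)/(1+V/F(Kᵢ−1)) = 0.
g(0) = ΣzᵢKᵢ − 1 = 0.367 and g(1) = 1 − Σzᵢ/Kᵢ = -0.441, so a root lies in (0, 1).
Binary case is linear: z₁(K₁−1)(1+V/F(K₂−1)) + z₂(K₂−1)(1+V/F(K₁−1)) = 0
⇒ V/F = [z₁(K₁−1)+z₂(K₂−1)] / [−(K₁−1)(K₂−1)] = 0.3665/0.7575 = 0.484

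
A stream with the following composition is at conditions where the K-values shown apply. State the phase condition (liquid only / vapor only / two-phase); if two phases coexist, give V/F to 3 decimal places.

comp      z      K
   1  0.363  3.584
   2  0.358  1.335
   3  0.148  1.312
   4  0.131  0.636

ΣzᵢKᵢ = 2.056; Σzᵢ/Kᵢ = 0.688.
Since Σzᵢ/Kᵢ < 1 the mixture is above its dew point — single vapor phase.

vapor only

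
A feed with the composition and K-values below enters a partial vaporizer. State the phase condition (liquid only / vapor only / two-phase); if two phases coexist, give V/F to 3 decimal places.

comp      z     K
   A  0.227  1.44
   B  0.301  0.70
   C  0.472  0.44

ΣzᵢKᵢ = 0.745; Σzᵢ/Kᵢ = 1.660.
Since ΣzᵢKᵢ < 1 the mixture is below its bubble point — single liquid phase.

liquid only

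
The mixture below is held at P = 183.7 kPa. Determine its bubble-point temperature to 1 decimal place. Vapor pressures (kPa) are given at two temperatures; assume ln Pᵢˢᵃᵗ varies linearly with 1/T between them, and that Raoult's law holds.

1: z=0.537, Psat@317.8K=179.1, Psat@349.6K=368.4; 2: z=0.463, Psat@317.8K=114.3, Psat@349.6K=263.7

Bubble-point temperature: ΣzᵢPᵢˢᵃᵗ(T) = P. Interpolate ln Pᵢˢᵃᵗ = aᵢ + bᵢ/T.
  T = 317.8 K: ΣzᵢPᵢˢᵃᵗ = 149.10 kPa
  T = 349.6 K: ΣzᵢPᵢˢᵃᵗ = 319.92 kPa
  T = 333.7 K: ΣzᵢPᵢˢᵃᵗ = 222.33 kPa
  T = 325.8 K: ΣzᵢPᵢˢᵃᵗ = 183.17 kPa
  T = 329.8 K: ΣzᵢPᵢˢᵃᵗ = 202.28 kPa
  T = 327.8 K: ΣzᵢPᵢˢᵃᵗ = 192.54 kPa
Interpolating between 325.8 K and 327.8 K gives T ≈ 325.9 K.

T = 325.9 K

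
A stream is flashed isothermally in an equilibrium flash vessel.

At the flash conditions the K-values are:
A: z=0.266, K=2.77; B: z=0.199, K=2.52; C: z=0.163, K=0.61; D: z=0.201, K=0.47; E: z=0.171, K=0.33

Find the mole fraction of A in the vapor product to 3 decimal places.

y_A = 0.378

Rachford–Rice: g(V/F) = Σ zᵢ(Kᵢ−1)/(1+V/F(Kᵢ−1)) = 0.
Feasibility: ΣzᵢKᵢ = 1.489, Σzᵢ/Kᵢ = 1.388 — both > 1, two phases present.
Newton–Raphson from V/F = 0.5:
  V/F = 0.500: g = 0.0254, g' = -0.699 → V/F = 0.536
Converged at V/F = 0.536.
Compositions from xᵢ = zᵢ/(1+V/F(Kᵢ−1)), yᵢ = Kᵢxᵢ:
  A: x = 0.136, y = 0.378
  B: x = 0.110, y = 0.276
  C: x = 0.206, y = 0.126
  D: x = 0.281, y = 0.132
  E: x = 0.267, y = 0.088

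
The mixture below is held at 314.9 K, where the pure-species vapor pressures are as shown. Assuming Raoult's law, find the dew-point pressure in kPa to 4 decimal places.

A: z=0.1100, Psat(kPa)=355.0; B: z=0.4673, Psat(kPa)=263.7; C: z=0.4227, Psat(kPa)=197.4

Pdew = 236.7824 kPa

At the dew point ψ → 1, so Σzᵢ/Kᵢ = 1 with Kᵢ = Pᵢˢᵃᵗ/P ⇒ 1/P = Σzᵢ/Pᵢˢᵃᵗ.
1/P = 0.1100/355.0 + 0.4673/263.7 + 0.4227/197.4 = 0.0042233 ⇒ P = 236.7824 kPa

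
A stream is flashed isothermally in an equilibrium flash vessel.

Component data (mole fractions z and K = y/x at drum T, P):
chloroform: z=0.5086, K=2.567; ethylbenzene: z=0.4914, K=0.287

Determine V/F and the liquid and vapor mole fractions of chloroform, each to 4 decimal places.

Rachford–Rice: g(V/F) = Σ zᵢ(Kᵢ−1)/(1+V/F(Kᵢ−1)) = 0.
Feasibility: ΣzᵢKᵢ = 1.4466, Σzᵢ/Kᵢ = 1.9103 — both > 1, two phases present.
Newton iteration, V/F⁰ = 0.38:
  V/F = 0.3800: g = 0.01895, g' = -0.9606 → V/F = 0.3997
Converged at V/F = 0.3997.
Compositions from xᵢ = zᵢ/(1+V/F(Kᵢ−1)), yᵢ = Kᵢxᵢ:
  chloroform: x = 0.3127, y = 0.8028
  ethylbenzene: x = 0.6873, y = 0.1972

V/F = 0.3997, x_chloroform = 0.3127, y_chloroform = 0.8028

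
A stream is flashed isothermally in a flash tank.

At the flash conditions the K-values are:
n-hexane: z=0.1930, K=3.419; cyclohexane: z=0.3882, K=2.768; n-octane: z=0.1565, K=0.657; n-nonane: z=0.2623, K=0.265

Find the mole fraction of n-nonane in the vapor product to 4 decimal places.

Iterate (Newton) starting at β = 0.5:
  β = 0.5000: g = 0.20600, g' = -0.9542 → β = 0.7159
  β = 0.7159: g = -0.00419, g' = -1.0512 → β = 0.7119
Converged at β = 0.7119.
Compositions from xᵢ = zᵢ/(1+β(Kᵢ−1)), yᵢ = Kᵢxᵢ:
  n-hexane: x = 0.0709, y = 0.2424
  cyclohexane: x = 0.1719, y = 0.4758
  n-octane: x = 0.2071, y = 0.1360
  n-nonane: x = 0.5502, y = 0.1458

y_n-nonane = 0.1458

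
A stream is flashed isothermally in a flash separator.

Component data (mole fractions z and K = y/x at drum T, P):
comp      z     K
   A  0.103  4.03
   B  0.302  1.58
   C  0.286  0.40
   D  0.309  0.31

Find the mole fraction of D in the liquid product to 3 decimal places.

x_D = 0.330

Let ψ = V/F and solve Σ zᵢ(Kᵢ−1)/(1+ψ(Kᵢ−1)) = 0.
Feasibility: ΣzᵢKᵢ = 1.102, Σzᵢ/Kᵢ = 1.928 — both > 1, two phases present.
Newton iteration, ψ⁰ = 0.31:
  ψ = 0.310: g = -0.1726, g' = -0.718 → ψ = 0.070
  ψ = 0.070: g = 0.0231, g' = -1.014 → ψ = 0.092
  ψ = 0.092: g = 0.0007, g' = -0.952 → ψ = 0.093
Converged at ψ = 0.093.
Compositions from xᵢ = zᵢ/(1+ψ(Kᵢ−1)), yᵢ = Kᵢxᵢ:
  A: x = 0.080, y = 0.324
  B: x = 0.287, y = 0.453
  C: x = 0.303, y = 0.121
  D: x = 0.330, y = 0.102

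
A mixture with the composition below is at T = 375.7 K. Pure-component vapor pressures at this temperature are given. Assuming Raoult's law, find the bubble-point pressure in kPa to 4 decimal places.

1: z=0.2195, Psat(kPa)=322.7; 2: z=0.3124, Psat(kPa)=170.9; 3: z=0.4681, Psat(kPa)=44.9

Pbub = 145.2395 kPa

At the bubble point ψ → 0, so ΣzᵢKᵢ = 1 with Kᵢ = Pᵢˢᵃᵗ/P ⇒ P = ΣzᵢPᵢˢᵃᵗ.
P = 0.2195·322.7 + 0.3124·170.9 + 0.4681·44.9 = 145.2395 kPa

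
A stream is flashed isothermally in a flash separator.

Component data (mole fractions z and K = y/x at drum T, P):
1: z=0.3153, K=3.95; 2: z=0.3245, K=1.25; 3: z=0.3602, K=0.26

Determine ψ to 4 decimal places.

Let ψ = V/F and solve Σ zᵢ(Kᵢ−1)/(1+ψ(Kᵢ−1)) = 0.
Feasibility: ΣzᵢKᵢ = 1.7447, Σzᵢ/Kᵢ = 1.7248 — both > 1, two phases present.
Newton–Raphson from ψ = 0.53:
  ψ = 0.5300: g = -0.00407, g' = -0.9673 → ψ = 0.5258
Converged at ψ = 0.5258.

ψ = 0.5258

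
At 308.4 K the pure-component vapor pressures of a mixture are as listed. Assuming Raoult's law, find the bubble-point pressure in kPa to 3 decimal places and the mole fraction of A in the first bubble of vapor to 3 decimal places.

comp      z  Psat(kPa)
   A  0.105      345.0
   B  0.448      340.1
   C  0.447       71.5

At the bubble point ψ → 0, so ΣzᵢKᵢ = 1 with Kᵢ = Pᵢˢᵃᵗ/P ⇒ P = ΣzᵢPᵢˢᵃᵗ.
P = 0.105·345.0 + 0.448·340.1 + 0.447·71.5 = 220.550 kPa
yᵢ = zᵢPᵢˢᵃᵗ/P ⇒ y_A = 0.105·345.0/220.550 = 0.164

Pbub = 220.550 kPa, y_A = 0.164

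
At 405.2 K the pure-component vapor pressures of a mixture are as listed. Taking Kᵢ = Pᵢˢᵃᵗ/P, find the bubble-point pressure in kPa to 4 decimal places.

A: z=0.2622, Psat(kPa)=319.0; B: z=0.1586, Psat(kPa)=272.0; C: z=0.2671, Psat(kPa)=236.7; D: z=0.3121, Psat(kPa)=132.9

Pbub = 231.4817 kPa

At the bubble point ψ → 0, so ΣzᵢKᵢ = 1 with Kᵢ = Pᵢˢᵃᵗ/P ⇒ P = ΣzᵢPᵢˢᵃᵗ.
P = 0.2622·319.0 + 0.1586·272.0 + 0.2671·236.7 + 0.3121·132.9 = 231.4817 kPa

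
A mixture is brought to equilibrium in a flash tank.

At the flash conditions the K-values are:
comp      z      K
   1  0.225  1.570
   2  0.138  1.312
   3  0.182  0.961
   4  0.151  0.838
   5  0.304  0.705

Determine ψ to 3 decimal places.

Material balance + equilibrium reduce to Σ zᵢ(Kᵢ−1)/(1+ψ(Kᵢ−1)) = 0.
g(0) = ΣzᵢKᵢ − 1 = 0.050 and g(1) = 1 − Σzᵢ/Kᵢ = -0.049, so a root lies in (0, 1).
Iterate (Newton) starting at ψ = 0.54:
  ψ = 0.540: g = -0.0058, g' = -0.095 → ψ = 0.479
Converged at ψ = 0.479.

ψ = 0.479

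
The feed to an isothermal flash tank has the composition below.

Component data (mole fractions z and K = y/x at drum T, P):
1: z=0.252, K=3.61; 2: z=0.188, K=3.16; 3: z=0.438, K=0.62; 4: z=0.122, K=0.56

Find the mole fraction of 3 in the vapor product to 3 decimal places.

Rachford–Rice: g(ψ) = Σ zᵢ(Kᵢ−1)/(1+ψ(Kᵢ−1)) = 0.
Check two-phase: ΣzᵢKᵢ = 1.844 > 1 and Σzᵢ/Kᵢ = 1.054 > 1, so g(0) = 0.844 > 0 and g(1) = -0.054 < 0.
Newton–Raphson from ψ = 0.5:
  ψ = 0.500: g = 0.2063, g' = -0.661 → ψ = 0.812
  ψ = 0.812: g = 0.0341, g' = -0.482 → ψ = 0.883
  ψ = 0.883: g = 0.0005, g' = -0.467 → ψ = 0.884
Converged at ψ = 0.884.
Compositions from xᵢ = zᵢ/(1+ψ(Kᵢ−1)), yᵢ = Kᵢxᵢ:
  1: x = 0.076, y = 0.275
  2: x = 0.065, y = 0.204
  3: x = 0.660, y = 0.409
  4: x = 0.200, y = 0.112

y_3 = 0.409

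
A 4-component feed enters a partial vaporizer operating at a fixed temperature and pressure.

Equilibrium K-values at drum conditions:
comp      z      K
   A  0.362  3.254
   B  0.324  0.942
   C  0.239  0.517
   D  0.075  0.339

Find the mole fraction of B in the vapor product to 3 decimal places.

Rachford–Rice: g(ψ) = Σ zᵢ(Kᵢ−1)/(1+ψ(Kᵢ−1)) = 0.
Feasibility: ΣzᵢKᵢ = 1.632, Σzᵢ/Kᵢ = 1.139 — both > 1, two phases present.
Newton–Raphson from ψ = 0.61:
  ψ = 0.610: g = 0.0774, g' = -0.531 → ψ = 0.756
  ψ = 0.756: g = 0.0014, g' = -0.522 → ψ = 0.758
Converged at ψ = 0.758.
Compositions from xᵢ = zᵢ/(1+ψ(Kᵢ−1)), yᵢ = Kᵢxᵢ:
  A: x = 0.134, y = 0.435
  B: x = 0.339, y = 0.319
  C: x = 0.377, y = 0.195
  D: x = 0.150, y = 0.051

y_B = 0.319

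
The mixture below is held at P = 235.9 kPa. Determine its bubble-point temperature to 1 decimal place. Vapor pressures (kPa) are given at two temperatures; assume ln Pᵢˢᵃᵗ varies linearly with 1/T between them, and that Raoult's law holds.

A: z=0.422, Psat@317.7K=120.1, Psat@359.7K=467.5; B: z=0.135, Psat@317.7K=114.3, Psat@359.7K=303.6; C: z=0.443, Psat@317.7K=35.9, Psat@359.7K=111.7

T = 352.4 K

Bubble-point temperature: ΣzᵢPᵢˢᵃᵗ(T) = P. Interpolate ln Pᵢˢᵃᵗ = aᵢ + bᵢ/T.
  T = 317.7 K: ΣzᵢPᵢˢᵃᵗ = 82.02 kPa
  T = 359.7 K: ΣzᵢPᵢˢᵃᵗ = 287.75 kPa
  T = 338.7 K: ΣzᵢPᵢˢᵃᵗ = 159.28 kPa
  T = 349.2 K: ΣzᵢPᵢˢᵃᵗ = 215.87 kPa
  T = 354.4 K: ΣzᵢPᵢˢᵃᵗ = 249.39 kPa
  T = 351.8 K: ΣzᵢPᵢˢᵃᵗ = 232.14 kPa
Interpolating between 351.8 K and 354.4 K gives T ≈ 352.4 K.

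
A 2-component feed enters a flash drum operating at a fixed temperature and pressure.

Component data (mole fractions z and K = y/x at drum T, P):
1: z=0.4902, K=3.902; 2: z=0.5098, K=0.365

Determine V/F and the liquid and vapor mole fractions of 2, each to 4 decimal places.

V/F = 0.5963, x_2 = 0.8205, y_2 = 0.2995

Iterate (Newton) starting at V/F = 0.5:
  V/F = 0.5000: g = 0.10608, g' = -1.1285 → V/F = 0.5940
  V/F = 0.5940: g = 0.00249, g' = -1.0864 → V/F = 0.5963
Converged at V/F = 0.5963.
Compositions from xᵢ = zᵢ/(1+V/F(Kᵢ−1)), yᵢ = Kᵢxᵢ:
  1: x = 0.1795, y = 0.7005
  2: x = 0.8205, y = 0.2995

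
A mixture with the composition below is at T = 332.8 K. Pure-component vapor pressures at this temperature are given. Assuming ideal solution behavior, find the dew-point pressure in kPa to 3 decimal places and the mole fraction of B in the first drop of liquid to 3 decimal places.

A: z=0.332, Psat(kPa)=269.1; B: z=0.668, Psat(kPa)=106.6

Pdew = 133.331 kPa, x_B = 0.836

At the dew point ψ → 1, so Σzᵢ/Kᵢ = 1 with Kᵢ = Pᵢˢᵃᵗ/P ⇒ 1/P = Σzᵢ/Pᵢˢᵃᵗ.
1/P = 0.332/269.1 + 0.668/106.6 = 0.007500 ⇒ P = 133.331 kPa
xᵢ = zᵢP/Pᵢˢᵃᵗ ⇒ x_B = 0.668·133.331/106.6 = 0.836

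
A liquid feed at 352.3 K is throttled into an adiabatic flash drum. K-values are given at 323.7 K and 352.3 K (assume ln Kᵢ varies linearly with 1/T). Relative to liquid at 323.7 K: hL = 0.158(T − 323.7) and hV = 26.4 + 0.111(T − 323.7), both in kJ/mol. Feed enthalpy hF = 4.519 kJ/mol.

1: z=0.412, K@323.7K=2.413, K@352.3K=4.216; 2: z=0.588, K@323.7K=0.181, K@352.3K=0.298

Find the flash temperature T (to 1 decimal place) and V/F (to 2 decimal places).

T = 327.6 K, V/F = 0.15

Adiabatic flash: solve Rachford–Rice at each trial T, then check hF = ψ·hV(T) + (1−ψ)·hL(T).
  T = 323.7 K: K = (2.413, 0.181), RR gives ψ = 0.087, H_out = 2.295 kJ/mol
  T = 352.3 K: K = (4.216, 0.298), RR gives ψ = 0.404, H_out = 14.643 kJ/mol
  T = 338.0 K: K = (3.227, 0.235), RR gives ψ = 0.274, H_out = 9.318 kJ/mol
  T = 330.9 K: K = (2.802, 0.207), RR gives ψ = 0.193, H_out = 6.173 kJ/mol
  T = 327.3 K: K = (2.603, 0.194), RR gives ψ = 0.144, H_out = 4.347 kJ/mol
  T = 329.1 K: K = (2.701, 0.200), RR gives ψ = 0.169, H_out = 5.284 kJ/mol
Linear interpolation between T = 327.3 (H_out = 4.347) and T = 329.1 (H_out = 5.284) on hF = 4.519 gives T ≈ 327.6 K, at which ψ = 0.15.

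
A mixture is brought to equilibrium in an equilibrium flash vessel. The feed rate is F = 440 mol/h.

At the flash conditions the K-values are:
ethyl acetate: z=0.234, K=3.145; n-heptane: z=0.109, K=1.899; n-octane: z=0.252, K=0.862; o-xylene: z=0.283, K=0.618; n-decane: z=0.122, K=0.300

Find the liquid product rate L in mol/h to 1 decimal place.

Rachford–Rice: g(ψ) = Σ zᵢ(Kᵢ−1)/(1+ψ(Kᵢ−1)) = 0.
Check two-phase: ΣzᵢKᵢ = 1.372 > 1 and Σzᵢ/Kᵢ = 1.289 > 1, so g(0) = 0.372 > 0 and g(1) = -0.289 < 0.
Newton iteration, ψ⁰ = 0.5:
  ψ = 0.500: g = 0.0074, g' = -0.503 → ψ = 0.515
Converged at ψ = 0.515.
Then V = ψ·F = 0.5148·440 = 226.5 mol/h and L = F − V = 213.5 mol/h.

L = 213.5 mol/h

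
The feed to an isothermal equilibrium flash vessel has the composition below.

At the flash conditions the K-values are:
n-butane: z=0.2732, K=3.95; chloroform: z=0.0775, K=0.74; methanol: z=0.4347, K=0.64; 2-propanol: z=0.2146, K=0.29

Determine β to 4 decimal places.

Newton–Raphson from β = 0.5:
  β = 0.5000: g = -0.12460, g' = -0.7389 → β = 0.3314
  β = 0.3314: g = 0.00857, g' = -0.8719 → β = 0.3412
  β = 0.3412: g = 0.00007, g' = -0.8585 → β = 0.3413
Converged at β = 0.3413.

β = 0.3413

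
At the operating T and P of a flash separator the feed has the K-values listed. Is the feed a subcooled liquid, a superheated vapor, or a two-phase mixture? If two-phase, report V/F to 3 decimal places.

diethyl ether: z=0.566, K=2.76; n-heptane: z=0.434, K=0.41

two-phase, V/F = 0.713

ΣzᵢKᵢ = 1.740; Σzᵢ/Kᵢ = 1.264.
Both exceed 1, so a two-phase solution exists.
Let ψ = V/F and solve Σ zᵢ(Kᵢ−1)/(1+ψ(Kᵢ−1)) = 0.
Newton iteration, ψ⁰ = 0.5:
  ψ = 0.500: g = 0.1667, g' = -0.800 → ψ = 0.708
  ψ = 0.708: g = 0.0035, g' = -0.793 → ψ = 0.713
Converged at ψ = 0.713.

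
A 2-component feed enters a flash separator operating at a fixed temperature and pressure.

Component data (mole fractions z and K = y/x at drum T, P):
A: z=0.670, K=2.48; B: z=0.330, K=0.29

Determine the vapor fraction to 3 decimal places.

ψ = 0.721

Rachford–Rice: g(ψ) = Σ zᵢ(Kᵢ−1)/(1+ψ(Kᵢ−1)) = 0.
Check two-phase: ΣzᵢKᵢ = 1.757 > 1 and Σzᵢ/Kᵢ = 1.408 > 1, so g(0) = 0.757 > 0 and g(1) = -0.408 < 0.
Newton–Raphson from ψ = 0.5:
  ψ = 0.500: g = 0.2066, g' = -0.885 → ψ = 0.734
  ψ = 0.734: g = -0.0136, g' = -1.062 → ψ = 0.721
Converged at ψ = 0.721.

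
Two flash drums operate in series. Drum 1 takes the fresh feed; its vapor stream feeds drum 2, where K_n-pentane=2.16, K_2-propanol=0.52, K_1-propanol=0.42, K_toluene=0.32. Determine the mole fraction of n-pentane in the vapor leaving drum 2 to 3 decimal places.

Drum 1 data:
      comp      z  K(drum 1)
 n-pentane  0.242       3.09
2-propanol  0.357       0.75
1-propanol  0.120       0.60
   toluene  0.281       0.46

y_n-pentane (drum 2) = 0.702

Drum 1:
Material balance + equilibrium reduce to Σ zᵢ(Kᵢ−1)/(1+ψ₁(Kᵢ−1)) = 0.
g(0) = ΣzᵢKᵢ − 1 = 0.217 and g(1) = 1 − Σzᵢ/Kᵢ = -0.365, so a root lies in (0, 1).
Newton iteration, ψ₁⁰ = 0.5:
  ψ₁ = 0.500: g = -0.1225, g' = -0.466 → ψ₁ = 0.237
  ψ₁ = 0.237: g = 0.0164, g' = -0.629 → ψ₁ = 0.263
  ψ₁ = 0.263: g = 0.0004, g' = -0.601 → ψ₁ = 0.264
Converged at ψ₁ = 0.264.
Drum-1 compositions:
  n-pentane: x = 0.156, y = 0.482
  2-propanol: x = 0.382, y = 0.287
  1-propanol: x = 0.134, y = 0.080
  toluene: x = 0.328, y = 0.151
Drum-2 feed = drum-1 vapor: z₂ = (0.4822, 0.2866, 0.0805, 0.1507).
Drum 2:
Rachford–Rice: g(ψ₂) = Σ zᵢ(Kᵢ−1)/(1+ψ₂(Kᵢ−1)) = 0.
g(0) = ΣzᵢKᵢ − 1 = 0.273 and g(1) = 1 − Σzᵢ/Kᵢ = -0.437, so a root lies in (0, 1).
Newton iteration, ψ₂⁰ = 0.32:
  ψ₂ = 0.320: g = 0.0570, g' = -0.592 → ψ₂ = 0.416
  ψ₂ = 0.416: g = 0.0007, g' = -0.581 → ψ₂ = 0.418
Converged at ψ₂ = 0.418.
  n-pentane: x = 0.325, y = 0.702
  2-propanol: x = 0.358, y = 0.186
  1-propanol: x = 0.106, y = 0.045
  toluene: x = 0.210, y = 0.067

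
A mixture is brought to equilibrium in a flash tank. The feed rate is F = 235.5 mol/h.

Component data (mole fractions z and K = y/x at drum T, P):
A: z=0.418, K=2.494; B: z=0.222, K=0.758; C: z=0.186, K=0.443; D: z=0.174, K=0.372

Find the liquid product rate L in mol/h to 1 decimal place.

Material balance + equilibrium reduce to Σ zᵢ(Kᵢ−1)/(1+ψ(Kᵢ−1)) = 0.
Feasibility: ΣzᵢKᵢ = 1.358, Σzᵢ/Kᵢ = 1.348 — both > 1, two phases present.
Iterate (Newton) starting at ψ = 0.61:
  ψ = 0.610: g = -0.0703, g' = -0.586 → ψ = 0.490
  ψ = 0.490: g = -0.0007, g' = -0.580 → ψ = 0.489
Converged at ψ = 0.489.
Then V = ψ·F = 0.4887·235.5 = 115.1 mol/h and L = F − V = 120.4 mol/h.

L = 120.4 mol/h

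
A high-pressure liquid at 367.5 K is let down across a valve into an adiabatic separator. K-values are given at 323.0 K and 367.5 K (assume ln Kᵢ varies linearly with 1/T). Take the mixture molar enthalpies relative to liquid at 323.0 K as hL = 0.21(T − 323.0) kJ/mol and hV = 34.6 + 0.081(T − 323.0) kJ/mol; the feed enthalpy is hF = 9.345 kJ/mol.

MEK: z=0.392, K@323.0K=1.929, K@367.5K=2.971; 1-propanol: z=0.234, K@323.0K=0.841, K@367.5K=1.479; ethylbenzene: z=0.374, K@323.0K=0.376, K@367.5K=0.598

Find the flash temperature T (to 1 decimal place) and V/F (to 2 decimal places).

T = 325.2 K, V/F = 0.26

Adiabatic flash: solve Rachford–Rice at each trial T, then check hF = ψ·hV(T) + (1−ψ)·hL(T).
  T = 323.0 K: K = (1.929, 0.841, 0.376), RR gives ψ = 0.205, H_out = 7.080 kJ/mol
  T = 367.5 K: K = (2.971, 1.479, 0.598), RR gives ψ = 1.000, H_out = 38.205 kJ/mol
  T = 345.2 K: K = (2.426, 1.135, 0.481), RR gives ψ = 0.709, H_out = 27.148 kJ/mol
  T = 334.1 K: K = (2.172, 0.982, 0.427), RR gives ψ = 0.467, H_out = 17.822 kJ/mol
  T = 328.6 K: K = (2.050, 0.911, 0.401), RR gives ψ = 0.341, H_out = 12.740 kJ/mol
  T = 325.8 K: K = (1.989, 0.875, 0.389), RR gives ψ = 0.274, H_out = 9.982 kJ/mol
  T = 324.4 K: K = (1.959, 0.858, 0.382), RR gives ψ = 0.240, H_out = 8.551 kJ/mol
Linear interpolation between T = 324.4 (H_out = 8.551) and T = 325.8 (H_out = 9.982) on hF = 9.345 gives T ≈ 325.2 K, at which ψ = 0.26.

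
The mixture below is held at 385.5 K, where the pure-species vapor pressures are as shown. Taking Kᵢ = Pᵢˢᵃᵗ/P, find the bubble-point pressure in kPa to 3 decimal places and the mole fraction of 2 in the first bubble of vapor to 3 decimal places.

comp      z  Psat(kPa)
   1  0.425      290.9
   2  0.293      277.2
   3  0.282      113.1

At the bubble point ψ → 0, so ΣzᵢKᵢ = 1 with Kᵢ = Pᵢˢᵃᵗ/P ⇒ P = ΣzᵢPᵢˢᵃᵗ.
P = 0.425·290.9 + 0.293·277.2 + 0.282·113.1 = 236.746 kPa
yᵢ = zᵢPᵢˢᵃᵗ/P ⇒ y_2 = 0.293·277.2/236.746 = 0.343

Pbub = 236.746 kPa, y_2 = 0.343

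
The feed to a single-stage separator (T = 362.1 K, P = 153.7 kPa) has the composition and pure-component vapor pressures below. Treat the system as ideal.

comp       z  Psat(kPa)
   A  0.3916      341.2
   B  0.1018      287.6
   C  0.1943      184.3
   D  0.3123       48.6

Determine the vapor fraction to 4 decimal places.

Raoult's law: Kᵢ = Pᵢˢᵃᵗ/P = Pᵢˢᵃᵗ/153.7.
  K_A = 341.2/153.7 = 2.219909, K_B = 287.6/153.7 = 1.871178, K_C = 184.3/153.7 = 1.199089, K_D = 48.6/153.7 = 0.316200
Material balance + equilibrium reduce to Σ zᵢ(Kᵢ−1)/(1+ψ(Kᵢ−1)) = 0.
Check two-phase: ΣzᵢKᵢ = 1.3915 > 1 and Σzᵢ/Kᵢ = 1.3805 > 1, so g(0) = 0.3915 > 0 and g(1) = -0.3805 < 0.
Newton–Raphson from ψ = 0.36:
  ψ = 0.3600: g = 0.15226, g' = -0.5898 → ψ = 0.6182
  ψ = 0.6182: g = -0.00547, g' = -0.6663 → ψ = 0.6099
Converged at ψ = 0.6099.

ψ = 0.6099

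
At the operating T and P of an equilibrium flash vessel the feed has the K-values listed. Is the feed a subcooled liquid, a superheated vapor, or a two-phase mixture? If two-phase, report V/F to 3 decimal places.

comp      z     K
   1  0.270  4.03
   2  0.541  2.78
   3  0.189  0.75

superheated vapor

ΣzᵢKᵢ = 2.734; Σzᵢ/Kᵢ = 0.514.
Since Σzᵢ/Kᵢ < 1 the mixture is above its dew point — single vapor phase.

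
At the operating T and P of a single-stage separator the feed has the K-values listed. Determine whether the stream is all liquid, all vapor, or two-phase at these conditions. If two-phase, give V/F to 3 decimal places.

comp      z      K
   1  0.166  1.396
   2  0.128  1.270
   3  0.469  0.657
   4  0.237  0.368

all liquid

ΣzᵢKᵢ = 0.790; Σzᵢ/Kᵢ = 1.578.
Since ΣzᵢKᵢ < 1 the mixture is below its bubble point — single liquid phase.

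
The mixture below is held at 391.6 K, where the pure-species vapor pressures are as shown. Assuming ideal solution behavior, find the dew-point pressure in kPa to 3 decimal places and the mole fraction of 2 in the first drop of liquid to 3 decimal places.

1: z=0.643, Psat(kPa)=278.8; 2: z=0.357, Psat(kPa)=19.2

Pdew = 47.847 kPa, x_2 = 0.890

At the dew point ψ → 1, so Σzᵢ/Kᵢ = 1 with Kᵢ = Pᵢˢᵃᵗ/P ⇒ 1/P = Σzᵢ/Pᵢˢᵃᵗ.
1/P = 0.643/278.8 + 0.357/19.2 = 0.020900 ⇒ P = 47.847 kPa
xᵢ = zᵢP/Pᵢˢᵃᵗ ⇒ x_2 = 0.357·47.847/19.2 = 0.890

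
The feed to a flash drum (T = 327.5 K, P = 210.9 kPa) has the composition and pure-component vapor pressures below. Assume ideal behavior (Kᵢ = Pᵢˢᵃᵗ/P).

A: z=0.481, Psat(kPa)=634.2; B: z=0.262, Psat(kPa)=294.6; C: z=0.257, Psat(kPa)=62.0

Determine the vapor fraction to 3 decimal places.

Raoult's law: Kᵢ = Pᵢˢᵃᵗ/P = Pᵢˢᵃᵗ/210.9.
  K_A = 634.2/210.9 = 3.00711, K_B = 294.6/210.9 = 1.39687, K_C = 62.0/210.9 = 0.29398
Material balance + equilibrium reduce to Σ zᵢ(Kᵢ−1)/(1+ψ(Kᵢ−1)) = 0.
g(0) = ΣzᵢKᵢ − 1 = 0.888 and g(1) = 1 − Σzᵢ/Kᵢ = -0.222, so a root lies in (0, 1).
Iterate (Newton) starting at ψ = 0.38:
  ψ = 0.380: g = 0.3901, g' = -0.894 → ψ = 0.816
  ψ = 0.816: g = 0.0162, g' = -1.016 → ψ = 0.832
Converged at ψ = 0.832.

ψ = 0.832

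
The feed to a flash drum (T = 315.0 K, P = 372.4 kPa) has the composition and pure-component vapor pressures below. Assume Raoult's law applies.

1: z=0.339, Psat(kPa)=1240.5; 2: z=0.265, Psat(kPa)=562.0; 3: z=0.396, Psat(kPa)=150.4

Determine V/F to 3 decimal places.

V/F = 0.692

Raoult's law: Kᵢ = Pᵢˢᵃᵗ/P = Pᵢˢᵃᵗ/372.4.
  K_1 = 1240.5/372.4 = 3.33110, K_2 = 562.0/372.4 = 1.50913, K_3 = 150.4/372.4 = 0.40387
Material balance + equilibrium reduce to Σ zᵢ(Kᵢ−1)/(1+V/F(Kᵢ−1)) = 0.
Feasibility: ΣzᵢKᵢ = 1.689, Σzᵢ/Kᵢ = 1.258 — both > 1, two phases present.
Newton iteration, V/F⁰ = 0.37:
  V/F = 0.370: g = 0.2349, g' = -0.811 → V/F = 0.660
  V/F = 0.660: g = 0.0234, g' = -0.707 → V/F = 0.693
  V/F = 0.693: g = -0.0001, g' = -0.715 → V/F = 0.692
Converged at V/F = 0.692.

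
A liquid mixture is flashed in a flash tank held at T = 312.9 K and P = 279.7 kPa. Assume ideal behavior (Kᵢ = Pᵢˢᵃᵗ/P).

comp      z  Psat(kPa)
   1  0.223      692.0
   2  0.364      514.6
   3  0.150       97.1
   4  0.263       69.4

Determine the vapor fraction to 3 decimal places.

Raoult's law: Kᵢ = Pᵢˢᵃᵗ/P = Pᵢˢᵃᵗ/279.7.
  K_1 = 692.0/279.7 = 2.47408, K_2 = 514.6/279.7 = 1.83983, K_3 = 97.1/279.7 = 0.34716, K_4 = 69.4/279.7 = 0.24812
Rachford–Rice: g(ψ) = Σ zᵢ(Kᵢ−1)/(1+ψ(Kᵢ−1)) = 0.
g(0) = ΣzᵢKᵢ − 1 = 0.339 and g(1) = 1 − Σzᵢ/Kᵢ = -0.780, so a root lies in (0, 1).
Iterate (Newton) starting at ψ = 0.39:
  ψ = 0.390: g = 0.0278, g' = -0.754 → ψ = 0.427
Converged at ψ = 0.427.

ψ = 0.427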